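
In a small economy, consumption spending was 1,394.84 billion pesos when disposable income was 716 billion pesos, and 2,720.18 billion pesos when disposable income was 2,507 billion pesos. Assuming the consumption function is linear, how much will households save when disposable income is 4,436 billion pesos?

MPC = (2720.18 − 1394.84)/(2507 − 716) = 1325.34/1791 = 0.74
a = 1394.84 − 0.74(716) = 1394.84 − 529.84 = 865
C = 865 + 0.74(4436) = 4147.64
S = 4436 − 4147.64 = 288.36

S = 288.36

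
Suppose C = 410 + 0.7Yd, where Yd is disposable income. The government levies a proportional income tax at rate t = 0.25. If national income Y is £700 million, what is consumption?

C = 777.5

Yd = (1 − 0.25)(700) = 0.75(700) = 525
C = 410 + 0.7(525) = 410 + 367.5 = 777.5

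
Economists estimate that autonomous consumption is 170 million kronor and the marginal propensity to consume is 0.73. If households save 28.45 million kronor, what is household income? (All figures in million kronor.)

Y = 735

S = Y − C = -170 + 0.27Y
-170 + 0.27Y = 28.45, so 0.27Y = 198.45 and Y = 735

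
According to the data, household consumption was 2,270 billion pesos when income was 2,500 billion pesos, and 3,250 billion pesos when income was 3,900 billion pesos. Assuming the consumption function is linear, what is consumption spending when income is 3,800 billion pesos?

MPC = (3250 − 2270)/(3900 − 2500) = 980/1400 = 0.7
a = 2270 − 0.7(2500) = 2270 − 1750 = 520
C = 520 + 0.7(3800) = 520 + 2660 = 3180

C = 3180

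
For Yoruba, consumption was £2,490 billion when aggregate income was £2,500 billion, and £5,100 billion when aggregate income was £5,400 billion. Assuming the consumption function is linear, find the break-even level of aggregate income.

MPC = (5100 − 2490)/(5400 − 2500) = 2610/2900 = 0.9
a = 2490 − 0.9(2500) = 2490 − 2250 = 240
Break-even: Y = a/(1−MPC) = 240/0.1 = 2400

Y = 2400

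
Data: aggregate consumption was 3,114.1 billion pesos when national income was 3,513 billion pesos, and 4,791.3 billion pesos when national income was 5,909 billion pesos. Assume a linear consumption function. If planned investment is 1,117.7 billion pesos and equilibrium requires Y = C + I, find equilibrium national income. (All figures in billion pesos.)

MPC = (4791.3 − 3114.1)/(5909 − 3513) = 1677.2/2396 = 0.7
a = 3114.1 − 0.7(3513) = 655
Equilibrium: Y = 655 + 0.7Y + 1117.7
0.3Y = 1772.7, so Y = 1772.7/0.3 = 5909

Y = 5909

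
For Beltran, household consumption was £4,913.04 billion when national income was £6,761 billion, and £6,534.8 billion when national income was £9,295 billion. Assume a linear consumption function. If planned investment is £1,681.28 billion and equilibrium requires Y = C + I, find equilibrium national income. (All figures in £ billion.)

Y = 6298

MPC = (6534.8 − 4913.04)/(9295 − 6761) = 1621.76/2534 = 0.64
a = 4913.04 − 0.64(6761) = 586
Equilibrium: Y = 586 + 0.64Y + 1681.28
0.36Y = 2267.28, so Y = 2267.28/0.36 = 6298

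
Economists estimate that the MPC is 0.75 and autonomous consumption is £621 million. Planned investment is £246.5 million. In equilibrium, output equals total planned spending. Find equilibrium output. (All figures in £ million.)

Y = C + I = 621 + 0.75Y + 246.5
Y − 0.75Y = 867.5
0.25Y = 867.5, so Y = 867.5/0.25 = 3470

Y = 3470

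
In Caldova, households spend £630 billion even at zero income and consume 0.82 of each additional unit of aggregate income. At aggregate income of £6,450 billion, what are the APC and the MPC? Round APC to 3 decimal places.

APC = 0.918; MPC = 0.82

MPC = 0.82 (the slope of the consumption function)
C = 630 + 0.82(6450) = 5919, so APC = 5919/6450 = 0.918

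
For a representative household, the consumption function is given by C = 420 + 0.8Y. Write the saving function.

S = -420 + 0.2Y

S = Y − C = Y − (420 + 0.8Y) = -420 + (1 − 0.8)Y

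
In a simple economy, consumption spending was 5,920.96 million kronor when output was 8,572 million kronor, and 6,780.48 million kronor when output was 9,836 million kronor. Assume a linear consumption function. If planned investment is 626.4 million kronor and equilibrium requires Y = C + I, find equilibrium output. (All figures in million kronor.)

MPC = (6780.48 − 5920.96)/(9836 − 8572) = 859.52/1264 = 0.68
a = 5920.96 − 0.68(8572) = 92
Equilibrium: Y = 92 + 0.68Y + 626.4
0.32Y = 718.4, so Y = 718.4/0.32 = 2245

Y = 2245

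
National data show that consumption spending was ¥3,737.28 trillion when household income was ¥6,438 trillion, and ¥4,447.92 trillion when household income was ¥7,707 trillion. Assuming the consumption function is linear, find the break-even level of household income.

MPC = (4447.92 − 3737.28)/(7707 − 6438) = 710.64/1269 = 0.56
a = 3737.28 − 0.56(6438) = 3737.28 − 3605.28 = 132
Break-even: Y = a/(1−MPC) = 132/0.44 = 300

Y = 300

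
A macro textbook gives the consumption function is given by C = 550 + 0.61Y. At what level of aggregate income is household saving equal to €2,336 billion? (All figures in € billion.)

Y = 7400

S = Y − C = -550 + 0.39Y
-550 + 0.39Y = 2336, so 0.39Y = 2886 and Y = 7400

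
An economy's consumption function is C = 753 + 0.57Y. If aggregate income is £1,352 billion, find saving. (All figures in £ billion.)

S = -171.64

C = 753 + 0.57(1352) = 753 + 770.64 = 1523.64
S = Y − C = 1352 − 1523.64 = -171.64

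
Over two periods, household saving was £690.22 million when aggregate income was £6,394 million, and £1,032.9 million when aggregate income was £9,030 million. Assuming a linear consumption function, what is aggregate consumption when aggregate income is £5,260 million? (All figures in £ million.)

MPS = ΔS/ΔY = (1032.9 − 690.22)/(9030 − 6394) = 342.68/2636 = 0.13
MPC = 1 − MPS = 0.87
Autonomous saving = 690.22 − 0.13(6394) = -141, so a = 141
C = 141 + 0.87(5260) = 141 + 4576.2 = 4717.2

C = 4717.2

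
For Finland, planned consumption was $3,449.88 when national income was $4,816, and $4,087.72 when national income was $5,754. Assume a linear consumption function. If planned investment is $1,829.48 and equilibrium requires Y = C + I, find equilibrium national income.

MPC = (4087.72 − 3449.88)/(5754 − 4816) = 637.84/938 = 0.68
a = 3449.88 − 0.68(4816) = 175
Equilibrium: Y = 175 + 0.68Y + 1829.48
0.32Y = 2004.48, so Y = 2004.48/0.32 = 6264

Y = 6264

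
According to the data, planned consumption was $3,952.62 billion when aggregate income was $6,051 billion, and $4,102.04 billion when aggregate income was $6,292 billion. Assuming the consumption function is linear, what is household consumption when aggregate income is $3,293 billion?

MPC = (4102.04 − 3952.62)/(6292 − 6051) = 149.42/241 = 0.62
a = 3952.62 − 0.62(6051) = 3952.62 − 3751.62 = 201
C = 201 + 0.62(3293) = 201 + 2041.66 = 2242.66

C = 2242.66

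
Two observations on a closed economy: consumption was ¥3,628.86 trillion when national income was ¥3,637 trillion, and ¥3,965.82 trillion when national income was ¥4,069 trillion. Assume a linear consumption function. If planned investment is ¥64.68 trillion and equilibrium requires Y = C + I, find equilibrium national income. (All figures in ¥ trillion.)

Y = 3894

MPC = (3965.82 − 3628.86)/(4069 − 3637) = 336.96/432 = 0.78
a = 3628.86 − 0.78(3637) = 792
Equilibrium: Y = 792 + 0.78Y + 64.68
0.22Y = 856.68, so Y = 856.68/0.22 = 3894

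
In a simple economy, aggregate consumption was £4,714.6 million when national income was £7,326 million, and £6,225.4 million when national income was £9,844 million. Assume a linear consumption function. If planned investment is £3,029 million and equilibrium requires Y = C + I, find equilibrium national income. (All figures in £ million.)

Y = 8370

MPC = (6225.4 − 4714.6)/(9844 − 7326) = 1510.8/2518 = 0.6
a = 4714.6 − 0.6(7326) = 319
Equilibrium: Y = 319 + 0.6Y + 3029
0.4Y = 3348, so Y = 3348/0.4 = 8370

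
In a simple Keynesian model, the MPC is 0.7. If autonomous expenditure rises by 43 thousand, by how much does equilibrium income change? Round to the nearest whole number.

ΔY ≈ 143

The multiplier is 1/(1 − MPC) = 1/0.3.
ΔY = 43/0.3 = 143.33 ≈ 143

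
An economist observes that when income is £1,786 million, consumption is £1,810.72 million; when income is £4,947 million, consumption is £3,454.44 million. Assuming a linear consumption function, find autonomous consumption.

a = 882

MPC = ΔC/ΔY = (3454.44 − 1810.72)/(4947 − 1786) = 1643.72/3161 = 0.52
a = C − MPC·Y = 1810.72 − 0.52(1786) = 1810.72 − 928.72 = 882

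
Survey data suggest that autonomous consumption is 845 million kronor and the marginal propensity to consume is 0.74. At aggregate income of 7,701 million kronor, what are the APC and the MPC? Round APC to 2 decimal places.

APC = 0.85; MPC = 0.74

MPC = 0.74 (the slope of the consumption function)
C = 845 + 0.74(7701) = 6543.74, so APC = 6543.74/7701 = 0.85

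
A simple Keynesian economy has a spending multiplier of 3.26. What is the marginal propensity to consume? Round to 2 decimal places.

k = 1/(1 − MPC), so 1 − MPC = 1/k = 1/3.26 = 0.3067
MPC = 1 − 0.3067 = 0.69

MPC = 0.69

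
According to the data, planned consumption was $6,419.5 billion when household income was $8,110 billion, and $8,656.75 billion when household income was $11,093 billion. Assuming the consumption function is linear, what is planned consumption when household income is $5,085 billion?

MPC = (8656.75 − 6419.5)/(11093 − 8110) = 2237.25/2983 = 0.75
a = 6419.5 − 0.75(8110) = 6419.5 − 6082.5 = 337
C = 337 + 0.75(5085) = 337 + 3813.75 = 4150.75

C = 4150.75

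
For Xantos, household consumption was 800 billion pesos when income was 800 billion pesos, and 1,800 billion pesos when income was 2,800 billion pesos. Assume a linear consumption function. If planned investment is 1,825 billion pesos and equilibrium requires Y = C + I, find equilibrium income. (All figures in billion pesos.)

Y = 4450

MPC = (1800 − 800)/(2800 − 800) = 1000/2000 = 0.5
a = 800 − 0.5(800) = 400
Equilibrium: Y = 400 + 0.5Y + 1825
0.5Y = 2225, so Y = 2225/0.5 = 4450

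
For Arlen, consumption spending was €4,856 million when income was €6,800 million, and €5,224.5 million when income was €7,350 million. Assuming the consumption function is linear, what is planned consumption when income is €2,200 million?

C = 1774

MPC = (5224.5 − 4856)/(7350 − 6800) = 368.5/550 = 0.67
a = 4856 − 0.67(6800) = 4856 − 4556 = 300
C = 300 + 0.67(2200) = 300 + 1474 = 1774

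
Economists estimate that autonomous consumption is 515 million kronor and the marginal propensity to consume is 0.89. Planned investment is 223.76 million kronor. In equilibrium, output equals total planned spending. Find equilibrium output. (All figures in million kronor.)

Y = C + I = 515 + 0.89Y + 223.76
Y − 0.89Y = 738.76
0.11Y = 738.76, so Y = 738.76/0.11 = 6716

Y = 6716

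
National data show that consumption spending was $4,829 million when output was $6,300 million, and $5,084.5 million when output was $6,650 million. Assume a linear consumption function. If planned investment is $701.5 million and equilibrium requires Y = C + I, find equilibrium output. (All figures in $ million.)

MPC = (5084.5 − 4829)/(6650 − 6300) = 255.5/350 = 0.73
a = 4829 − 0.73(6300) = 230
Equilibrium: Y = 230 + 0.73Y + 701.5
0.27Y = 931.5, so Y = 931.5/0.27 = 3450

Y = 3450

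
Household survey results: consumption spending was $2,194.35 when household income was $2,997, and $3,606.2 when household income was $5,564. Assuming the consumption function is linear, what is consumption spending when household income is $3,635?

C = 2545.25

MPC = (3606.2 − 2194.35)/(5564 − 2997) = 1411.85/2567 = 0.55
a = 2194.35 − 0.55(2997) = 2194.35 − 1648.35 = 546
C = 546 + 0.55(3635) = 546 + 1999.25 = 2545.25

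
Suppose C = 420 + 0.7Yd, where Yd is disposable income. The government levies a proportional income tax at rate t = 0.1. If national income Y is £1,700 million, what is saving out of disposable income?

S = 39

Yd = (1 − 0.1)(1700) = 0.9(1700) = 1530
C = 420 + 0.7(1530) = 420 + 1071 = 1491
S = Yd − C = 1530 − 1491 = 39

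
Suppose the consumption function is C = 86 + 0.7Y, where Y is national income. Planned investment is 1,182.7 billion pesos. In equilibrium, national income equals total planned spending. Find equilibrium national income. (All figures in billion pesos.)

Y = C + I = 86 + 0.7Y + 1182.7
Y − 0.7Y = 1268.7
0.3Y = 1268.7, so Y = 1268.7/0.3 = 4229

Y = 4229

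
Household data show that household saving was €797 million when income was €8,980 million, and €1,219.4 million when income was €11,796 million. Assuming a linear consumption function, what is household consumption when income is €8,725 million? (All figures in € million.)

MPS = ΔS/ΔY = (1219.4 − 797)/(11796 − 8980) = 422.4/2816 = 0.15
MPC = 1 − MPS = 0.85
Autonomous saving = 797 − 0.15(8980) = -550, so a = 550
C = 550 + 0.85(8725) = 550 + 7416.25 = 7966.25

C = 7966.25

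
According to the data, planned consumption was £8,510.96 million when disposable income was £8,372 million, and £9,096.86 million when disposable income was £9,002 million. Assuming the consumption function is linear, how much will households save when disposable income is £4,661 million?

S = -398.73

MPC = (9096.86 − 8510.96)/(9002 − 8372) = 585.9/630 = 0.93
a = 8510.96 − 0.93(8372) = 8510.96 − 7785.96 = 725
C = 725 + 0.93(4661) = 5059.73
S = 4661 − 5059.73 = -398.73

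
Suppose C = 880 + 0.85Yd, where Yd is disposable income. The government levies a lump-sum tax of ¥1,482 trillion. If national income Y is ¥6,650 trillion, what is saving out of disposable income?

Yd = Y − T = 6650 − 1482 = 5168
C = 880 + 0.85(5168) = 880 + 4392.8 = 5272.8
S = Yd − C = 5168 − 5272.8 = -104.8

S = -104.8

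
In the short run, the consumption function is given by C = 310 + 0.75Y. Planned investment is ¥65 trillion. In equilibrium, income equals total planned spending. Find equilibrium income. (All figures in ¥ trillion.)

Y = 1500

Y = C + I = 310 + 0.75Y + 65
Y − 0.75Y = 375
0.25Y = 375, so Y = 375/0.25 = 1500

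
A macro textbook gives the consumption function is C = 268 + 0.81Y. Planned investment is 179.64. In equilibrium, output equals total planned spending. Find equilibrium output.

Y = 2356

Y = C + I = 268 + 0.81Y + 179.64
Y − 0.81Y = 447.64
0.19Y = 447.64, so Y = 447.64/0.19 = 2356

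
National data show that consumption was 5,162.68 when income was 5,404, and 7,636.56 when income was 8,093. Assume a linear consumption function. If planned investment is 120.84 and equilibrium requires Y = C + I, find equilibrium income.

Y = 3898

MPC = (7636.56 − 5162.68)/(8093 − 5404) = 2473.88/2689 = 0.92
a = 5162.68 − 0.92(5404) = 191
Equilibrium: Y = 191 + 0.92Y + 120.84
0.08Y = 311.84, so Y = 311.84/0.08 = 3898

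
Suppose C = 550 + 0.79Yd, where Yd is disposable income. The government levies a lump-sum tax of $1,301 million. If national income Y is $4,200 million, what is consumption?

C = 2840.21

Yd = Y − T = 4200 − 1301 = 2899
C = 550 + 0.79(2899) = 550 + 2290.21 = 2840.21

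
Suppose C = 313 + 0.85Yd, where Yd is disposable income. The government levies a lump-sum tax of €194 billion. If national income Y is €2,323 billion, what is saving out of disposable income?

S = 6.35

Yd = Y − T = 2323 − 194 = 2129
C = 313 + 0.85(2129) = 313 + 1809.65 = 2122.65
S = Yd − C = 2129 − 2122.65 = 6.35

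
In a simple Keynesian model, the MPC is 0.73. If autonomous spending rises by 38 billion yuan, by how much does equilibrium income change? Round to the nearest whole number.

The multiplier is 1/(1 − MPC) = 1/0.27.
ΔY = 38/0.27 = 140.74 ≈ 141

ΔY ≈ 141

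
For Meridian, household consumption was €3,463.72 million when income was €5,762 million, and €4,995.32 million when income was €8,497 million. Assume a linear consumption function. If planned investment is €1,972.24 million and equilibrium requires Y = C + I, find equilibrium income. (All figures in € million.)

Y = 5021

MPC = (4995.32 − 3463.72)/(8497 − 5762) = 1531.6/2735 = 0.56
a = 3463.72 − 0.56(5762) = 237
Equilibrium: Y = 237 + 0.56Y + 1972.24
0.44Y = 2209.24, so Y = 2209.24/0.44 = 5021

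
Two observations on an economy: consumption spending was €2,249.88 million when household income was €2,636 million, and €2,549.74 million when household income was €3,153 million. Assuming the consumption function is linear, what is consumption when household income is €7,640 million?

C = 5152.2

MPC = (2549.74 − 2249.88)/(3153 − 2636) = 299.86/517 = 0.58
a = 2249.88 − 0.58(2636) = 2249.88 − 1528.88 = 721
C = 721 + 0.58(7640) = 721 + 4431.2 = 5152.2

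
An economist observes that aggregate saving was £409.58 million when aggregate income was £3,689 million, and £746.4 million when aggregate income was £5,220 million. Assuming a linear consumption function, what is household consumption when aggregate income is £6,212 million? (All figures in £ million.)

C = 5247.36

MPS = ΔS/ΔY = (746.4 − 409.58)/(5220 − 3689) = 336.82/1531 = 0.22
MPC = 1 − MPS = 0.78
Autonomous saving = 409.58 − 0.22(3689) = -402, so a = 402
C = 402 + 0.78(6212) = 402 + 4845.36 = 5247.36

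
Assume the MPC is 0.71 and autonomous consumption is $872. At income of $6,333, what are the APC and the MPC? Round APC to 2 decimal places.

APC = 0.85; MPC = 0.71

MPC = 0.71 (the slope of the consumption function)
C = 872 + 0.71(6333) = 5368.43, so APC = 5368.43/6333 = 0.85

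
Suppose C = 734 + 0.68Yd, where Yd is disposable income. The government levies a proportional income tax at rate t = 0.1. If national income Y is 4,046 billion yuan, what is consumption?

Yd = (1 − 0.1)(4046) = 0.9(4046) = 3641.4
C = 734 + 0.68(3641.4) = 734 + 2476.152 = 3210.152

C = 3210.152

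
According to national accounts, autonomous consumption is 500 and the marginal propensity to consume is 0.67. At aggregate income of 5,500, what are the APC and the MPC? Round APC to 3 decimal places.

APC = 0.761; MPC = 0.67

MPC = 0.67 (the slope of the consumption function)
C = 500 + 0.67(5500) = 4185, so APC = 4185/5500 = 0.761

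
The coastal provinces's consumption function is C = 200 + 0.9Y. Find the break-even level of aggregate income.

At break-even, C = Y: 200 + 0.9Y = Y
0.1Y = 200, so Y = 200/0.1 = 2000

Y = 2000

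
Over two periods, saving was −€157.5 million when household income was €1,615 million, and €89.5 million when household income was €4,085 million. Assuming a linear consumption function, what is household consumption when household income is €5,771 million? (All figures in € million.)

C = 5512.9

MPS = ΔS/ΔY = (89.5 − (-157.5))/(4085 − 1615) = 247/2470 = 0.1
MPC = 1 − MPS = 0.9
Autonomous saving = -157.5 − 0.1(1615) = -319, so a = 319
C = 319 + 0.9(5771) = 319 + 5193.9 = 5512.9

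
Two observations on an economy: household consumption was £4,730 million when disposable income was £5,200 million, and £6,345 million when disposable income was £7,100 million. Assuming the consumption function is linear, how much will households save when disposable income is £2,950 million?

S = 132.5

MPC = (6345 − 4730)/(7100 − 5200) = 1615/1900 = 0.85
a = 4730 − 0.85(5200) = 4730 − 4420 = 310
C = 310 + 0.85(2950) = 2817.5
S = 2950 − 2817.5 = 132.5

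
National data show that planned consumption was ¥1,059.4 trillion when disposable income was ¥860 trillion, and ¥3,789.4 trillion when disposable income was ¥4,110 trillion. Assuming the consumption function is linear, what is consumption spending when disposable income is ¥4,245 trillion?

MPC = (3789.4 − 1059.4)/(4110 − 860) = 2730/3250 = 0.84
a = 1059.4 − 0.84(860) = 1059.4 − 722.4 = 337
C = 337 + 0.84(4245) = 337 + 3565.8 = 3902.8

C = 3902.8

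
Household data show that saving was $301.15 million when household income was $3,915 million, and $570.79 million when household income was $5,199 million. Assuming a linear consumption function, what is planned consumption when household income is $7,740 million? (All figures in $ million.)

C = 6635.6

MPS = ΔS/ΔY = (570.79 − 301.15)/(5199 − 3915) = 269.64/1284 = 0.21
MPC = 1 − MPS = 0.79
Autonomous saving = 301.15 − 0.21(3915) = -521, so a = 521
C = 521 + 0.79(7740) = 521 + 6114.6 = 6635.6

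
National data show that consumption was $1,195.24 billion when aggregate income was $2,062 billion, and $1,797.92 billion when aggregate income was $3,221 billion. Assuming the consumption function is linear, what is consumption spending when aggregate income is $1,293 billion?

MPC = (1797.92 − 1195.24)/(3221 − 2062) = 602.68/1159 = 0.52
a = 1195.24 − 0.52(2062) = 1195.24 − 1072.24 = 123
C = 123 + 0.52(1293) = 123 + 672.36 = 795.36

C = 795.36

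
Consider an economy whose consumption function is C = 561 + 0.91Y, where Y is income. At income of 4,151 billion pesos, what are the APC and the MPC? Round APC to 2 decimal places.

MPC = 0.91 (the slope of the consumption function)
C = 561 + 0.91(4151) = 4338.41, so APC = 4338.41/4151 = 1.05

APC = 1.05; MPC = 0.91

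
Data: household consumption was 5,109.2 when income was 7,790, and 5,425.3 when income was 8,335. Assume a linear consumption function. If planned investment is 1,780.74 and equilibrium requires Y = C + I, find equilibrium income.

MPC = (5425.3 − 5109.2)/(8335 − 7790) = 316.1/545 = 0.58
a = 5109.2 − 0.58(7790) = 591
Equilibrium: Y = 591 + 0.58Y + 1780.74
0.42Y = 2371.74, so Y = 2371.74/0.42 = 5647

Y = 5647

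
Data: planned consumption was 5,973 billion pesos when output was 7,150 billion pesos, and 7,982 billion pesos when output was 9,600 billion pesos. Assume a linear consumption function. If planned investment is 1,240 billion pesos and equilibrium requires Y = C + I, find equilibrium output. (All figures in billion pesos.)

Y = 7500

MPC = (7982 − 5973)/(9600 − 7150) = 2009/2450 = 0.82
a = 5973 − 0.82(7150) = 110
Equilibrium: Y = 110 + 0.82Y + 1240
0.18Y = 1350, so Y = 1350/0.18 = 7500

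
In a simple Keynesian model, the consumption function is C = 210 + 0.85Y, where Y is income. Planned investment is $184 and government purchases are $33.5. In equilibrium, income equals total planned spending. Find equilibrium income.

Y = 2850

Y = C + I + G = 210 + 0.85Y + 184 + 33.5
Y − 0.85Y = 427.5
0.15Y = 427.5, so Y = 427.5/0.15 = 2850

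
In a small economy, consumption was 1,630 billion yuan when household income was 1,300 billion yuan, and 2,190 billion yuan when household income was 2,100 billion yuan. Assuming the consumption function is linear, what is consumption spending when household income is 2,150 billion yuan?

MPC = (2190 − 1630)/(2100 − 1300) = 560/800 = 0.7
a = 1630 − 0.7(1300) = 1630 − 910 = 720
C = 720 + 0.7(2150) = 720 + 1505 = 2225

C = 2225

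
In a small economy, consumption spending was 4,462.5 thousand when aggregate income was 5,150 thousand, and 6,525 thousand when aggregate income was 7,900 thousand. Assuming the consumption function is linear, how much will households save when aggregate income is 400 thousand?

MPC = (6525 − 4462.5)/(7900 − 5150) = 2062.5/2750 = 0.75
a = 4462.5 − 0.75(5150) = 4462.5 − 3862.5 = 600
C = 600 + 0.75(400) = 900
S = 400 − 900 = -500

S = -500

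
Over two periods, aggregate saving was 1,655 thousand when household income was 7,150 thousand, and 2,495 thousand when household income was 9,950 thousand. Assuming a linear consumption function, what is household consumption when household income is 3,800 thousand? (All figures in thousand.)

MPS = ΔS/ΔY = (2495 − 1655)/(9950 − 7150) = 840/2800 = 0.3
MPC = 1 − MPS = 0.7
Autonomous saving = 1655 − 0.3(7150) = -490, so a = 490
C = 490 + 0.7(3800) = 490 + 2660 = 3150

C = 3150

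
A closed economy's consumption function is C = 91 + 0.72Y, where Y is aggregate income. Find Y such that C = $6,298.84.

Y = 8622

91 + 0.72Y = 6298.84
0.72Y = 6207.84, so Y = 6207.84/0.72 = 8622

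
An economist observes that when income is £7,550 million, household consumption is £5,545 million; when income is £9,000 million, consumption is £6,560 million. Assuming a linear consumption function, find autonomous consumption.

a = 260

MPC = ΔC/ΔY = (6560 − 5545)/(9000 − 7550) = 1015/1450 = 0.7
a = C − MPC·Y = 5545 − 0.7(7550) = 5545 − 5285 = 260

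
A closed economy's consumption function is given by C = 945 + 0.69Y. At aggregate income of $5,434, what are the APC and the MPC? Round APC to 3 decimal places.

MPC = 0.69 (the slope of the consumption function)
C = 945 + 0.69(5434) = 4694.46, so APC = 4694.46/5434 = 0.864

APC = 0.864; MPC = 0.69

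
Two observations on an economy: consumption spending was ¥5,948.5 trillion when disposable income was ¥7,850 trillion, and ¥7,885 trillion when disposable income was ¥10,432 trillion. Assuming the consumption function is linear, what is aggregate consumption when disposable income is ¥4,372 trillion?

C = 3340

MPC = (7885 − 5948.5)/(10432 − 7850) = 1936.5/2582 = 0.75
a = 5948.5 − 0.75(7850) = 5948.5 − 5887.5 = 61
C = 61 + 0.75(4372) = 61 + 3279 = 3340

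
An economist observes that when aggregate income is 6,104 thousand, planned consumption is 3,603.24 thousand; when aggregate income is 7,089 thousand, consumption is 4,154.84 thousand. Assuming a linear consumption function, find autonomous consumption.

MPC = ΔC/ΔY = (4154.84 − 3603.24)/(7089 − 6104) = 551.6/985 = 0.56
a = C − MPC·Y = 3603.24 − 0.56(6104) = 3603.24 − 3418.24 = 185

a = 185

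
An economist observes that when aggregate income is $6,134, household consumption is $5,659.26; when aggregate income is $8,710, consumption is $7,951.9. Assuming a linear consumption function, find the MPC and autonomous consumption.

MPC = 0.89; a = 200

MPC = ΔC/ΔY = (7951.9 − 5659.26)/(8710 − 6134) = 2292.64/2576 = 0.89
a = C − MPC·Y = 5659.26 − 0.89(6134) = 5659.26 − 5459.26 = 200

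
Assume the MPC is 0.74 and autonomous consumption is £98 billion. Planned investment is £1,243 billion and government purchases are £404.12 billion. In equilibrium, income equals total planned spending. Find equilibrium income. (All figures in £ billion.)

Y = 6712

Y = C + I + G = 98 + 0.74Y + 1243 + 404.12
Y − 0.74Y = 1745.12
0.26Y = 1745.12, so Y = 1745.12/0.26 = 6712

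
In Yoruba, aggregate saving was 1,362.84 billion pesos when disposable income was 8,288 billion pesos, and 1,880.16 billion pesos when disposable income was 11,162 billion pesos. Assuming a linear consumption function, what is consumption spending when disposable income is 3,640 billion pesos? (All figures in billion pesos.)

C = 3113.8

MPS = ΔS/ΔY = (1880.16 − 1362.84)/(11162 − 8288) = 517.32/2874 = 0.18
MPC = 1 − MPS = 0.82
Autonomous saving = 1362.84 − 0.18(8288) = -129, so a = 129
C = 129 + 0.82(3640) = 129 + 2984.8 = 3113.8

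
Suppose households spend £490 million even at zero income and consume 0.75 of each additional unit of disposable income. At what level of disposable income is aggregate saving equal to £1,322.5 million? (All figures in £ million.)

Y = 7250

S = Y − C = -490 + 0.25Y
-490 + 0.25Y = 1322.5, so 0.25Y = 1812.5 and Y = 7250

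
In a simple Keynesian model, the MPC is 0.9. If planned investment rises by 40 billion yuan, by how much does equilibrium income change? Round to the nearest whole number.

ΔY ≈ 400

The multiplier is 1/(1 − MPC) = 1/0.1.
ΔY = 40/0.1 = 400.00 ≈ 400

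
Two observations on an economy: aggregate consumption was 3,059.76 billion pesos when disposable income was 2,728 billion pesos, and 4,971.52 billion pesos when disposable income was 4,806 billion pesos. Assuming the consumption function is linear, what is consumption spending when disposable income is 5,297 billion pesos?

MPC = (4971.52 − 3059.76)/(4806 − 2728) = 1911.76/2078 = 0.92
a = 3059.76 − 0.92(2728) = 3059.76 − 2509.76 = 550
C = 550 + 0.92(5297) = 550 + 4873.24 = 5423.24

C = 5423.24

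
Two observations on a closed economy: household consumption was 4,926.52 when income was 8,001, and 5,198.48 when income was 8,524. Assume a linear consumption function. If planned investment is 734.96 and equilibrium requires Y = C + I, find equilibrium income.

Y = 3127

MPC = (5198.48 − 4926.52)/(8524 − 8001) = 271.96/523 = 0.52
a = 4926.52 − 0.52(8001) = 766
Equilibrium: Y = 766 + 0.52Y + 734.96
0.48Y = 1500.96, so Y = 1500.96/0.48 = 3127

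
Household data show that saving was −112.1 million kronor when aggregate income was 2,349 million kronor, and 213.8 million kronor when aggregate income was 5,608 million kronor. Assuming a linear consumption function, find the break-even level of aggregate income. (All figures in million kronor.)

MPS = ΔS/ΔY = (213.8 − (-112.1))/(5608 − 2349) = 325.9/3259 = 0.1
MPC = 1 − MPS = 0.9
From S(2349) = -112.1: −a + 0.1(2349) = -112.1, so a = 234.9 − (-112.1) = 347
Break-even (S = 0): Y = a/MPS = 347/0.1 = 3470

Y = 3470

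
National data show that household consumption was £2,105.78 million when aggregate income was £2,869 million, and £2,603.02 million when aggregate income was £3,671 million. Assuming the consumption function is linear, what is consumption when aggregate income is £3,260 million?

MPC = (2603.02 − 2105.78)/(3671 − 2869) = 497.24/802 = 0.62
a = 2105.78 − 0.62(2869) = 2105.78 − 1778.78 = 327
C = 327 + 0.62(3260) = 327 + 2021.2 = 2348.2

C = 2348.2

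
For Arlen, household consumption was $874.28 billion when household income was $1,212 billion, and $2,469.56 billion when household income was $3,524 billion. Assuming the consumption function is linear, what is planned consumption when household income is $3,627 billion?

MPC = (2469.56 − 874.28)/(3524 − 1212) = 1595.28/2312 = 0.69
a = 874.28 − 0.69(1212) = 874.28 − 836.28 = 38
C = 38 + 0.69(3627) = 38 + 2502.63 = 2540.63

C = 2540.63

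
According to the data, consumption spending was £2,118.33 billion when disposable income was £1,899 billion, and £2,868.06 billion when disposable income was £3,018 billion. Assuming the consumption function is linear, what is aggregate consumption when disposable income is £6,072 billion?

MPC = (2868.06 − 2118.33)/(3018 − 1899) = 749.73/1119 = 0.67
a = 2118.33 − 0.67(1899) = 2118.33 − 1272.33 = 846
C = 846 + 0.67(6072) = 846 + 4068.24 = 4914.24

C = 4914.24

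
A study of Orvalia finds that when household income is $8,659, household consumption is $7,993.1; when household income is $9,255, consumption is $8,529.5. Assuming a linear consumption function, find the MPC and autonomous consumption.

MPC = 0.9; a = 200

MPC = ΔC/ΔY = (8529.5 − 7993.1)/(9255 − 8659) = 536.4/596 = 0.9
a = C − MPC·Y = 7993.1 − 0.9(8659) = 7993.1 − 7793.1 = 200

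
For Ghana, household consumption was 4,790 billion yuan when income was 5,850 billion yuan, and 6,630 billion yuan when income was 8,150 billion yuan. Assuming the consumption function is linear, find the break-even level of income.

MPC = (6630 − 4790)/(8150 − 5850) = 1840/2300 = 0.8
a = 4790 − 0.8(5850) = 4790 − 4680 = 110
Break-even: Y = a/(1−MPC) = 110/0.2 = 550

Y = 550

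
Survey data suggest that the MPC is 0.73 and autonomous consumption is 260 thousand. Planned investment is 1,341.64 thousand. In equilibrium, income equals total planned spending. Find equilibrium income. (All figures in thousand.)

Y = 5932

Y = C + I = 260 + 0.73Y + 1341.64
Y − 0.73Y = 1601.64
0.27Y = 1601.64, so Y = 1601.64/0.27 = 5932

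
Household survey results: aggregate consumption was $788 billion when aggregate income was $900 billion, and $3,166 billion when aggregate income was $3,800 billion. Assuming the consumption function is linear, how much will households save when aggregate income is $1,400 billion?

MPC = (3166 − 788)/(3800 − 900) = 2378/2900 = 0.82
a = 788 − 0.82(900) = 788 − 738 = 50
C = 50 + 0.82(1400) = 1198
S = 1400 − 1198 = 202

S = 202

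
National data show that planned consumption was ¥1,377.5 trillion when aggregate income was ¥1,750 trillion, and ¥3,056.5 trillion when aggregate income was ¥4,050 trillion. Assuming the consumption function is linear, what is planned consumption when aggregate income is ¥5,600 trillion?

MPC = (3056.5 − 1377.5)/(4050 − 1750) = 1679/2300 = 0.73
a = 1377.5 − 0.73(1750) = 1377.5 − 1277.5 = 100
C = 100 + 0.73(5600) = 100 + 4088 = 4188

C = 4188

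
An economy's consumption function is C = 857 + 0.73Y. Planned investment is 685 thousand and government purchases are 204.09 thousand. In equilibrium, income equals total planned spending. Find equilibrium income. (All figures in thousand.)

Y = 6467

Y = C + I + G = 857 + 0.73Y + 685 + 204.09
Y − 0.73Y = 1746.09
0.27Y = 1746.09, so Y = 1746.09/0.27 = 6467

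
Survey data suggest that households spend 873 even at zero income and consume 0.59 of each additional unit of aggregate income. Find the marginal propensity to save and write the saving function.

MPS = 0.41; S = -873 + 0.41Y

MPS = 1 − MPC = 1 − 0.59 = 0.41
S = Y − C = -873 + 0.41Y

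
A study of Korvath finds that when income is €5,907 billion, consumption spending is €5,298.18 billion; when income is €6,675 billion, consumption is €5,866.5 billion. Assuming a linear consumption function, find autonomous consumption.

a = 927

MPC = ΔC/ΔY = (5866.5 − 5298.18)/(6675 − 5907) = 568.32/768 = 0.74
a = C − MPC·Y = 5298.18 − 0.74(5907) = 5298.18 − 4371.18 = 927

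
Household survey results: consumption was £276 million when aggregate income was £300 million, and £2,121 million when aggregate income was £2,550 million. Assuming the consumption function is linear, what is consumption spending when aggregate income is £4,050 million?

C = 3351

MPC = (2121 − 276)/(2550 − 300) = 1845/2250 = 0.82
a = 276 − 0.82(300) = 276 − 246 = 30
C = 30 + 0.82(4050) = 30 + 3321 = 3351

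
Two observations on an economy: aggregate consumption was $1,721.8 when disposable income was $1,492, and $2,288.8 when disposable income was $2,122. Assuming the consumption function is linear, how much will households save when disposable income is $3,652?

S = -13.8

MPC = (2288.8 − 1721.8)/(2122 − 1492) = 567/630 = 0.9
a = 1721.8 − 0.9(1492) = 1721.8 − 1342.8 = 379
C = 379 + 0.9(3652) = 3665.8
S = 3652 − 3665.8 = -13.8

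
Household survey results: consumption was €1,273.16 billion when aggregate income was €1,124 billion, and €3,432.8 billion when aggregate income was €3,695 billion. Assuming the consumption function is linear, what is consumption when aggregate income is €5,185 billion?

MPC = (3432.8 − 1273.16)/(3695 − 1124) = 2159.64/2571 = 0.84
a = 1273.16 − 0.84(1124) = 1273.16 − 944.16 = 329
C = 329 + 0.84(5185) = 329 + 4355.4 = 4684.4

C = 4684.4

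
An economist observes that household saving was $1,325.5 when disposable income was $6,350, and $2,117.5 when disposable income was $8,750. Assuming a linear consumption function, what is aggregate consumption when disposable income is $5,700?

C = 4589

MPS = ΔS/ΔY = (2117.5 − 1325.5)/(8750 − 6350) = 792/2400 = 0.33
MPC = 1 − MPS = 0.67
Autonomous saving = 1325.5 − 0.33(6350) = -770, so a = 770
C = 770 + 0.67(5700) = 770 + 3819 = 4589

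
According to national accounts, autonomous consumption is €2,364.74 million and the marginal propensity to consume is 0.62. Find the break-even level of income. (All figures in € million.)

Y = 6223

At break-even, C = Y: 2364.74 + 0.62Y = Y
0.38Y = 2364.74, so Y = 2364.74/0.38 = 6223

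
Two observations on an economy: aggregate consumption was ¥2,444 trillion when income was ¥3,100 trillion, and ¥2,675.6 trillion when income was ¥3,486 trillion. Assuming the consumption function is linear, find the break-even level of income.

Y = 1460

MPC = (2675.6 − 2444)/(3486 − 3100) = 231.6/386 = 0.6
a = 2444 − 0.6(3100) = 2444 − 1860 = 584
Break-even: Y = a/(1−MPC) = 584/0.4 = 1460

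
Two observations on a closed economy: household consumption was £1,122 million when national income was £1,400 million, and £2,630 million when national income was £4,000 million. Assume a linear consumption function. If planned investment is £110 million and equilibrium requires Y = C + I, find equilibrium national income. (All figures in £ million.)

Y = 1000

MPC = (2630 − 1122)/(4000 − 1400) = 1508/2600 = 0.58
a = 1122 − 0.58(1400) = 310
Equilibrium: Y = 310 + 0.58Y + 110
0.42Y = 420, so Y = 420/0.42 = 1000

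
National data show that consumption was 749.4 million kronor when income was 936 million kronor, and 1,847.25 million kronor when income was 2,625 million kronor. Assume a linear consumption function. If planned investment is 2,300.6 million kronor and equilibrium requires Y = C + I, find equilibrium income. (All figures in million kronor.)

Y = 6976

MPC = (1847.25 − 749.4)/(2625 − 936) = 1097.85/1689 = 0.65
a = 749.4 − 0.65(936) = 141
Equilibrium: Y = 141 + 0.65Y + 2300.6
0.35Y = 2441.6, so Y = 2441.6/0.35 = 6976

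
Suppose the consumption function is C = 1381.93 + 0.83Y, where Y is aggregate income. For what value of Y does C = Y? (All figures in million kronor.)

Y = 8129

At break-even, C = Y: 1381.93 + 0.83Y = Y
0.17Y = 1381.93, so Y = 1381.93/0.17 = 8129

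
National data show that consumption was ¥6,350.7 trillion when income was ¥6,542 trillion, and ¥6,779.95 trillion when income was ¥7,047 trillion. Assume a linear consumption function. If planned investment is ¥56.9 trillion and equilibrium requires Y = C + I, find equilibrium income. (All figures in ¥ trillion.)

Y = 5646

MPC = (6779.95 − 6350.7)/(7047 − 6542) = 429.25/505 = 0.85
a = 6350.7 − 0.85(6542) = 790
Equilibrium: Y = 790 + 0.85Y + 56.9
0.15Y = 846.9, so Y = 846.9/0.15 = 5646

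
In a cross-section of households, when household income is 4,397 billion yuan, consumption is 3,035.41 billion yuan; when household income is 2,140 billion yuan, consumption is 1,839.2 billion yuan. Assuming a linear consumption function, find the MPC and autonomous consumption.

MPC = ΔC/ΔY = (3035.41 − 1839.2)/(4397 − 2140) = 1196.21/2257 = 0.53
a = C − MPC·Y = 1839.2 − 0.53(2140) = 1839.2 − 1134.2 = 705

MPC = 0.53; a = 705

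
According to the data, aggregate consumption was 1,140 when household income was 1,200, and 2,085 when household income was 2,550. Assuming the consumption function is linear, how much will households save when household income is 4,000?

MPC = (2085 − 1140)/(2550 − 1200) = 945/1350 = 0.7
a = 1140 − 0.7(1200) = 1140 − 840 = 300
C = 300 + 0.7(4000) = 3100
S = 4000 − 3100 = 900

S = 900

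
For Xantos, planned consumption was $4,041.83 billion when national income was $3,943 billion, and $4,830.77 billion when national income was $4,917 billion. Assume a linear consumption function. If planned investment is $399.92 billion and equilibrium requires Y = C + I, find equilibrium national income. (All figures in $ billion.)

Y = 6568

MPC = (4830.77 − 4041.83)/(4917 − 3943) = 788.94/974 = 0.81
a = 4041.83 − 0.81(3943) = 848
Equilibrium: Y = 848 + 0.81Y + 399.92
0.19Y = 1247.92, so Y = 1247.92/0.19 = 6568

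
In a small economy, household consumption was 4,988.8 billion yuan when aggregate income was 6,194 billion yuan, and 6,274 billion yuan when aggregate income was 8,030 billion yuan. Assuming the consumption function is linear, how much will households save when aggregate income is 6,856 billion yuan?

MPC = (6274 − 4988.8)/(8030 − 6194) = 1285.2/1836 = 0.7
a = 4988.8 − 0.7(6194) = 4988.8 − 4335.8 = 653
C = 653 + 0.7(6856) = 5452.2
S = 6856 − 5452.2 = 1403.8

S = 1403.8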